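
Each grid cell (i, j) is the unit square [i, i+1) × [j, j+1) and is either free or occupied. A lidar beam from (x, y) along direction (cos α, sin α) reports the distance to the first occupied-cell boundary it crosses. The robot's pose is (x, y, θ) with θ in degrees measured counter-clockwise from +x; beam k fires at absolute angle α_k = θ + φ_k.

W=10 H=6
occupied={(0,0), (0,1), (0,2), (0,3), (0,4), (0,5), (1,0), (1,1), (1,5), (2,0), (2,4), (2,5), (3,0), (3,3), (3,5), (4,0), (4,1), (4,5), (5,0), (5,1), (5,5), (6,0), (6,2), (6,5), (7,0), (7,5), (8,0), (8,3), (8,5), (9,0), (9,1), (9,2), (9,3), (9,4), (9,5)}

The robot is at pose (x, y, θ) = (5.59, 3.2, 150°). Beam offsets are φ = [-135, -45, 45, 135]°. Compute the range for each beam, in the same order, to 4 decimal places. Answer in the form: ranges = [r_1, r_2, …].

beam 1: φ=-135°, α=15°
  dir = (cos 15°, sin 15°) = (0.9659, 0.2588); from cell (5,3)
  next x-line at t=0.4245, next y-line at t=3.0910; Δt_x=1.0353, Δt_y=3.8637
    x: enter (6,3) at t=0.4245
    x: enter (7,3) at t=1.4597
    x: enter (8,3) at t=2.4950 ← occupied
  → r_1 = 2.4950
beam 2: φ=-45°, α=105°
  dir = (cos 105°, sin 105°) = (-0.2588, 0.9659); from cell (5,3)
  next x-line at t=2.2796, next y-line at t=0.8282; Δt_x=3.8637, Δt_y=1.0353
    y: enter (5,4) at t=0.8282
    y: enter (5,5) at t=1.8635 ← occupied
  → r_2 = 1.8635
beam 3: φ=45°, α=195°
  dir = (cos 195°, sin 195°) = (-0.9659, -0.2588); from cell (5,3)
  next x-line at t=0.6108, next y-line at t=0.7727; Δt_x=1.0353, Δt_y=3.8637
    x: enter (4,3) at t=0.6108
    y: enter (4,2) at t=0.7727
    x: enter (3,2) at t=1.6461
    x: enter (2,2) at t=2.6814
    x: enter (1,2) at t=3.7166
    y: enter (1,1) at t=4.6364 ← occupied
  → r_3 = 4.6364
beam 4: φ=135°, α=285°
  dir = (cos 285°, sin 285°) = (0.2588, -0.9659); from cell (5,3)
  next x-line at t=1.5841, next y-line at t=0.2071; Δt_x=3.8637, Δt_y=1.0353
    y: enter (5,2) at t=0.2071
    y: enter (5,1) at t=1.2423 ← occupied
  → r_4 = 1.2423

ranges = [2.4950, 1.8635, 4.6364, 1.2423]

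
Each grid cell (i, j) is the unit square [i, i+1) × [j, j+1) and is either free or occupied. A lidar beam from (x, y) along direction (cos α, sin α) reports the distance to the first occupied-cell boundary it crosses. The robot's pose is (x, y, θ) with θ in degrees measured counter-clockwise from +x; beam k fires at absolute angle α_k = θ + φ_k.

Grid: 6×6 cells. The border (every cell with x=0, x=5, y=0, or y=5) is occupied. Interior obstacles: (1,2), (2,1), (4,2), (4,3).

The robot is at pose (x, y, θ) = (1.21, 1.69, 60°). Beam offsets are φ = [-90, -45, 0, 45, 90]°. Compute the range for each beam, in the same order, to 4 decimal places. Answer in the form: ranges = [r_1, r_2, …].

ranges = [0.9122, 0.8179, 0.3580, 0.3209, 0.2425]

beam 1: φ=-90°, α=330°
  direction (0.8660, -0.5000); cell (1,1); t to first gridline: x 0.9122, y 1.3800 (then +1.1547 / +2.0000)
    (2,1) via x @ 0.9122  # hit
  → r_1 = 0.9122
beam 2: φ=-45°, α=15°
  direction (0.9659, 0.2588); cell (1,1); t to first gridline: x 0.8179, y 1.1977 (then +1.0353 / +3.8637)
    (2,1) via x @ 0.8179  # hit
  → r_2 = 0.8179
beam 3: φ=0°, α=60°
  direction (0.5000, 0.8660); cell (1,1); t to first gridline: x 1.5800, y 0.3580 (then +2.0000 / +1.1547)
    (1,2) via y @ 0.3580  # hit
  → r_3 = 0.3580
beam 4: φ=45°, α=105°
  direction (-0.2588, 0.9659); cell (1,1); t to first gridline: x 0.8114, y 0.3209 (then +3.8637 / +1.0353)
    (1,2) via y @ 0.3209  # hit
  → r_4 = 0.3209
beam 5: φ=90°, α=150°
  direction (-0.8660, 0.5000); cell (1,1); t to first gridline: x 0.2425, y 0.6200 (then +1.1547 / +2.0000)
    (0,1) via x @ 0.2425  # hit
  → r_5 = 0.2425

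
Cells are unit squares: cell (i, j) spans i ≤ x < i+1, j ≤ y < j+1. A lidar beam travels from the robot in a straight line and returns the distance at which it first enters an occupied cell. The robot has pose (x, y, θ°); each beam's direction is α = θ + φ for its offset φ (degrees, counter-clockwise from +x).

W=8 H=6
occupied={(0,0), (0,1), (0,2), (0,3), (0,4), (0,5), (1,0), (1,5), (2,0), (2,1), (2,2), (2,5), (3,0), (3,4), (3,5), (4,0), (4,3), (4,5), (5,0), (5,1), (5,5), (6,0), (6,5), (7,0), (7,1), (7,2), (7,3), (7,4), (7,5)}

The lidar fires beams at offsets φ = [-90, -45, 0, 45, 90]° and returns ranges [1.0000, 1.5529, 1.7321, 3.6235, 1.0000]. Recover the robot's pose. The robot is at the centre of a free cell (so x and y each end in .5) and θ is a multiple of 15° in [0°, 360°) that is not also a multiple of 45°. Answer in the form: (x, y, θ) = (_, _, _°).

(x, y, θ) = (3.5, 2.5, 330°)

Candidates: 19 free-cell centres × 16 headings = 304 poses. Raycast each; keep the one whose scan matches to 4 dp.
  (1.5, 4.5, 255°): beam 1 = 0.5176 ≠ 1.0000 ✗
  (5.5, 4.5, 240°): beam 3 = 1.0000 ≠ 1.7321 ✗
  (6.5, 2.5, 195°): beam 1 = 2.5882 ≠ 1.0000 ✗
  (1.5, 1.5, 165°): beam 1 = 3.6235 ≠ 1.0000 ✗
  …
  (3.5, 2.5, 330°): r_1=1.0000, r_2=1.5529, r_3=1.7321, r_4=3.6235, r_5=1.0000 — all match ✓
Unique over the lattice → pose = (3.5, 2.5, 330°).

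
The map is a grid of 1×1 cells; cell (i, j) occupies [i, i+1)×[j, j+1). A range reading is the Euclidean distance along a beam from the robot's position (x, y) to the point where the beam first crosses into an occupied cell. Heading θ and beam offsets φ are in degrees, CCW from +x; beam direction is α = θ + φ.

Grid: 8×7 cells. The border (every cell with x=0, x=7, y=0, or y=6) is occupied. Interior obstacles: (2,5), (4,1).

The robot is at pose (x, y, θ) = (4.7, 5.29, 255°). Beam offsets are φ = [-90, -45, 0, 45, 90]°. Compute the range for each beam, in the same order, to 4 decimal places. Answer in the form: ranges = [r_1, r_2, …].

beam 1: φ=-90°, α=165°
  d=(-0.9659,0.2588)  start (4,5)  tX=0.7247 tY=2.7432  stride 1/|dx|=1.0353 1/|dy|=3.8637
    cross x-line → (3,5), t=0.7247
    cross x-line → (2,5), t=1.7600 (wall)
  → r_1 = 1.7600
beam 2: φ=-45°, α=210°
  d=(-0.8660,-0.5000)  start (4,5)  tX=0.8083 tY=0.5800  stride 1/|dx|=1.1547 1/|dy|=2.0000
    cross y-line → (4,4), t=0.5800
    cross x-line → (3,4), t=0.8083
    cross x-line → (2,4), t=1.9630
    cross y-line → (2,3), t=2.5800
    cross x-line → (1,3), t=3.1177
    cross x-line → (0,3), t=4.2724 (wall)
  → r_2 = 4.2724
beam 3: φ=0°, α=255°
  d=(-0.2588,-0.9659)  start (4,5)  tX=2.7046 tY=0.3002  stride 1/|dx|=3.8637 1/|dy|=1.0353
    cross y-line → (4,4), t=0.3002
    cross y-line → (4,3), t=1.3355
    cross y-line → (4,2), t=2.3708
    cross x-line → (3,2), t=2.7046
    cross y-line → (3,1), t=3.4061
    cross y-line → (3,0), t=4.4413 (wall)
  → r_3 = 4.4413
beam 4: φ=45°, α=300°
  d=(0.5000,-0.8660)  start (4,5)  tX=0.6000 tY=0.3349  stride 1/|dx|=2.0000 1/|dy|=1.1547
    cross y-line → (4,4), t=0.3349
    cross x-line → (5,4), t=0.6000
    cross y-line → (5,3), t=1.4896
    cross x-line → (6,3), t=2.6000
    cross y-line → (6,2), t=2.6443
    cross y-line → (6,1), t=3.7990
    cross x-line → (7,1), t=4.6000 (wall)
  → r_4 = 4.6000
beam 5: φ=90°, α=345°
  d=(0.9659,-0.2588)  start (4,5)  tX=0.3106 tY=1.1205  stride 1/|dx|=1.0353 1/|dy|=3.8637
    cross x-line → (5,5), t=0.3106
    cross y-line → (5,4), t=1.1205
    cross x-line → (6,4), t=1.3459
    cross x-line → (7,4), t=2.3811 (wall)
  → r_5 = 2.3811

ranges = [1.7600, 4.2724, 4.4413, 4.6000, 2.3811]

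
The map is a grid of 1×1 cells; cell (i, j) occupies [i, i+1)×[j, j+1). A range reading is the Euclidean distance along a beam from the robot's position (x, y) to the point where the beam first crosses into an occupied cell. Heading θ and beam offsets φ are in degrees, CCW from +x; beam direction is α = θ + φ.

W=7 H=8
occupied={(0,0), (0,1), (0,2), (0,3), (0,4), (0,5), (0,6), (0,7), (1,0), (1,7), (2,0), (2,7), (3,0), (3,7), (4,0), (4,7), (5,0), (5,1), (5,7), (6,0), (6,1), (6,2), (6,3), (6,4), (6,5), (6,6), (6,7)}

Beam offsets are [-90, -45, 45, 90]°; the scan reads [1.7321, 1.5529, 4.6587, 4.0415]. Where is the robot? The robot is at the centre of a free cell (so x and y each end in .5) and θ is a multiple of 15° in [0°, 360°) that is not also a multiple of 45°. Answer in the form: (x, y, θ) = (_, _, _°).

Candidates: 29 free-cell centres × 16 headings = 464 poses. Raycast each; keep the one whose scan matches to 4 dp.
  (2.5, 6.5, 345°): beam 1 = 5.6940 ≠ 1.7321 ✗
  (1.5, 6.5, 120°): beam 1 = 1.0000 ≠ 1.7321 ✗
  (3.5, 3.5, 75°): beam 1 = 2.5882 ≠ 1.7321 ✗
  (4.5, 1.5, 15°): beam 1 = 0.5176 ≠ 1.7321 ✗
  (3.5, 4.5, 15°): beam 1 = 3.6235 ≠ 1.7321 ✗
  …
  (2.5, 5.5, 240°): r_1=1.7321, r_2=1.5529, r_3=4.6587, r_4=4.0415 — all match ✓
Only this pose fits every beam.

(x, y, θ) = (2.5, 5.5, 240°)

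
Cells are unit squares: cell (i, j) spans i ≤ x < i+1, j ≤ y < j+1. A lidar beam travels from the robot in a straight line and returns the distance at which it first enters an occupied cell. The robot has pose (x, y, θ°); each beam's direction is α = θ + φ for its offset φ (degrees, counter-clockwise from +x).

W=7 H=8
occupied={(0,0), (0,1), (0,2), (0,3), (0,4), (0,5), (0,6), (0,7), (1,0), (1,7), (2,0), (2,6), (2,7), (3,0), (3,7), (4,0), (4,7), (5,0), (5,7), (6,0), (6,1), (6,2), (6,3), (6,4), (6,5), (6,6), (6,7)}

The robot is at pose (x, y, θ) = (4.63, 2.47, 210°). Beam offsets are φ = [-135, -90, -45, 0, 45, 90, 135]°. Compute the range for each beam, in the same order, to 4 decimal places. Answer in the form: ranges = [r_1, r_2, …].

beam 1: φ=-135°, α=75°
  d=(0.2588,0.9659)  start (4,2)  tX=1.4296 tY=0.5487  stride 1/|dx|=3.8637 1/|dy|=1.0353
    cross y-line → (4,3), t=0.5487
    cross x-line → (5,3), t=1.4296
    cross y-line → (5,4), t=1.5840
    cross y-line → (5,5), t=2.6192
    cross y-line → (5,6), t=3.6545
    cross y-line → (5,7), t=4.6898 (wall)
  → r_1 = 4.6898
beam 2: φ=-90°, α=120°
  d=(-0.5000,0.8660)  start (4,2)  tX=1.2600 tY=0.6120  stride 1/|dx|=2.0000 1/|dy|=1.1547
    cross y-line → (4,3), t=0.6120
    cross x-line → (3,3), t=1.2600
    cross y-line → (3,4), t=1.7667
    cross y-line → (3,5), t=2.9214
    cross x-line → (2,5), t=3.2600
    cross y-line → (2,6), t=4.0761 (wall)
  → r_2 = 4.0761
beam 3: φ=-45°, α=165°
  d=(-0.9659,0.2588)  start (4,2)  tX=0.6522 tY=2.0478  stride 1/|dx|=1.0353 1/|dy|=3.8637
    cross x-line → (3,2), t=0.6522
    cross x-line → (2,2), t=1.6875
    cross y-line → (2,3), t=2.0478
    cross x-line → (1,3), t=2.7228
    cross x-line → (0,3), t=3.7581 (wall)
  → r_3 = 3.7581
beam 4: φ=0°, α=210°
  d=(-0.8660,-0.5000)  start (4,2)  tX=0.7275 tY=0.9400  stride 1/|dx|=1.1547 1/|dy|=2.0000
    cross x-line → (3,2), t=0.7275
    cross y-line → (3,1), t=0.9400
    cross x-line → (2,1), t=1.8822
    cross y-line → (2,0), t=2.9400 (wall)
  → r_4 = 2.9400
beam 5: φ=45°, α=255°
  d=(-0.2588,-0.9659)  start (4,2)  tX=2.4341 tY=0.4866  stride 1/|dx|=3.8637 1/|dy|=1.0353
    cross y-line → (4,1), t=0.4866
    cross y-line → (4,0), t=1.5219 (wall)
  → r_5 = 1.5219
beam 6: φ=90°, α=300°
  d=(0.5000,-0.8660)  start (4,2)  tX=0.7400 tY=0.5427  stride 1/|dx|=2.0000 1/|dy|=1.1547
    cross y-line → (4,1), t=0.5427
    cross x-line → (5,1), t=0.7400
    cross y-line → (5,0), t=1.6974 (wall)
  → r_6 = 1.6974
beam 7: φ=135°, α=345°
  d=(0.9659,-0.2588)  start (4,2)  tX=0.3831 tY=1.8159  stride 1/|dx|=1.0353 1/|dy|=3.8637
    cross x-line → (5,2), t=0.3831
    cross x-line → (6,2), t=1.4183 (wall)
  → r_7 = 1.4183

ranges = [4.6898, 4.0761, 3.7581, 2.9400, 1.5219, 1.6974, 1.4183]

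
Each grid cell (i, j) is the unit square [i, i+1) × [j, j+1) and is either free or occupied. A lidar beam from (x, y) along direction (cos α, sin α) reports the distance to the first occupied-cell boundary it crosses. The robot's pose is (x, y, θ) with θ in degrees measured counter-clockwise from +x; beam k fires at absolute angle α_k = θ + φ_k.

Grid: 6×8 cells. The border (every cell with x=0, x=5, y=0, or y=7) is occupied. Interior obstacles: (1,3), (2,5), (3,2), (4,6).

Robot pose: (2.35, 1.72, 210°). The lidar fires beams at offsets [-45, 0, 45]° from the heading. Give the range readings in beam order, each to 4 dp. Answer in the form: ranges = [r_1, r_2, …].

beam 1: φ=-45°, α=165°
  cosα=-0.9659 sinα=0.2588 | (2,1) | tMaxX 0.3623 tMaxY 1.0818 | tΔX 1.0353 tΔY 3.8637
    t=0.3623 [x] (1,1)
    t=1.0818 [y] (1,2)
    t=1.3976 [x] (0,2) — stop
  → r_1 = 1.3976
beam 2: φ=0°, α=210°
  cosα=-0.8660 sinα=-0.5000 | (2,1) | tMaxX 0.4041 tMaxY 1.4400 | tΔX 1.1547 tΔY 2.0000
    t=0.4041 [x] (1,1)
    t=1.4400 [y] (1,0) — stop
  → r_2 = 1.4400
beam 3: φ=45°, α=255°
  cosα=-0.2588 sinα=-0.9659 | (2,1) | tMaxX 1.3523 tMaxY 0.7454 | tΔX 3.8637 tΔY 1.0353
    t=0.7454 [y] (2,0) — stop
  → r_3 = 0.7454

ranges = [1.3976, 1.4400, 0.7454]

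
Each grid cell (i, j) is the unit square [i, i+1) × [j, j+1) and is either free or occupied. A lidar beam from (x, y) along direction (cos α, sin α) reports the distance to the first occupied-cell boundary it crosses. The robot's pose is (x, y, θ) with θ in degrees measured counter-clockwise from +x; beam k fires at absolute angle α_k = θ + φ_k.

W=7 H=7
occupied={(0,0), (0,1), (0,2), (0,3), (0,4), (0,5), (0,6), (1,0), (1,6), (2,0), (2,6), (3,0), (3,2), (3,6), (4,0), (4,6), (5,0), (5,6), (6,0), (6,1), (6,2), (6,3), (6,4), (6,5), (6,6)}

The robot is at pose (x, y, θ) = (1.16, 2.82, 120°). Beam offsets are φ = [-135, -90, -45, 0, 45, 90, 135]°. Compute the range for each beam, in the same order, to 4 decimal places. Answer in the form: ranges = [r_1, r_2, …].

beam 1: φ=-135°, α=345°
  dir = (cos 345°, sin 345°) = (0.9659, -0.2588); from cell (1,2)
  next x-line at t=0.8696, next y-line at t=3.1682; Δt_x=1.0353, Δt_y=3.8637
    x: enter (2,2) at t=0.8696
    x: enter (3,2) at t=1.9049 ← occupied
  → r_1 = 1.9049
beam 2: φ=-90°, α=30°
  dir = (cos 30°, sin 30°) = (0.8660, 0.5000); from cell (1,2)
  next x-line at t=0.9699, next y-line at t=0.3600; Δt_x=1.1547, Δt_y=2.0000
    y: enter (1,3) at t=0.3600
    x: enter (2,3) at t=0.9699
    x: enter (3,3) at t=2.1246
    y: enter (3,4) at t=2.3600
    x: enter (4,4) at t=3.2793
    y: enter (4,5) at t=4.3600
    x: enter (5,5) at t=4.4341
    x: enter (6,5) at t=5.5888 ← occupied
  → r_2 = 5.5888
beam 3: φ=-45°, α=75°
  dir = (cos 75°, sin 75°) = (0.2588, 0.9659); from cell (1,2)
  next x-line at t=3.2455, next y-line at t=0.1863; Δt_x=3.8637, Δt_y=1.0353
    y: enter (1,3) at t=0.1863
    y: enter (1,4) at t=1.2216
    y: enter (1,5) at t=2.2569
    x: enter (2,5) at t=3.2455
    y: enter (2,6) at t=3.2922 ← occupied
  → r_3 = 3.2922
beam 4: φ=0°, α=120°
  dir = (cos 120°, sin 120°) = (-0.5000, 0.8660); from cell (1,2)
  next x-line at t=0.3200, next y-line at t=0.2078; Δt_x=2.0000, Δt_y=1.1547
    y: enter (1,3) at t=0.2078
    x: enter (0,3) at t=0.3200 ← occupied
  → r_4 = 0.3200
beam 5: φ=45°, α=165°
  dir = (cos 165°, sin 165°) = (-0.9659, 0.2588); from cell (1,2)
  next x-line at t=0.1656, next y-line at t=0.6955; Δt_x=1.0353, Δt_y=3.8637
    x: enter (0,2) at t=0.1656 ← occupied
  → r_5 = 0.1656
beam 6: φ=90°, α=210°
  dir = (cos 210°, sin 210°) = (-0.8660, -0.5000); from cell (1,2)
  next x-line at t=0.1848, next y-line at t=1.6400; Δt_x=1.1547, Δt_y=2.0000
    x: enter (0,2) at t=0.1848 ← occupied
  → r_6 = 0.1848
beam 7: φ=135°, α=255°
  dir = (cos 255°, sin 255°) = (-0.2588, -0.9659); from cell (1,2)
  next x-line at t=0.6182, next y-line at t=0.8489; Δt_x=3.8637, Δt_y=1.0353
    x: enter (0,2) at t=0.6182 ← occupied
  → r_7 = 0.6182

ranges = [1.9049, 5.5888, 3.2922, 0.3200, 0.1656, 0.1848, 0.6182]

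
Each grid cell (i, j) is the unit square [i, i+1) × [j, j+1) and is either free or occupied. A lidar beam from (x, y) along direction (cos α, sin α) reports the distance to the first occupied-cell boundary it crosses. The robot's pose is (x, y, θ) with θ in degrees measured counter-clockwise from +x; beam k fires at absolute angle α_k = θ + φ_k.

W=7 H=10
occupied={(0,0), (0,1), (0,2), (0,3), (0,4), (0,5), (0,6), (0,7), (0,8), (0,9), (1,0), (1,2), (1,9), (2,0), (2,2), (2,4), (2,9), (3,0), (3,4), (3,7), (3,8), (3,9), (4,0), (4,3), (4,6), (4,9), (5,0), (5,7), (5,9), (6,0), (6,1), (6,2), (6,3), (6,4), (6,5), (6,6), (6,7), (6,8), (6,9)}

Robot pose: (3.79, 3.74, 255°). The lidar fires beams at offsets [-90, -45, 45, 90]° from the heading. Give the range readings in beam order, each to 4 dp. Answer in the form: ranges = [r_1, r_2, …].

ranges = [1.0046, 1.4800, 0.4200, 0.2174]

beam 1: φ=-90°, α=165°
  direction (-0.9659, 0.2588); cell (3,3); t to first gridline: x 0.8179, y 1.0046 (then +1.0353 / +3.8637)
    (2,3) via x @ 0.8179
    (2,4) via y @ 1.0046  # hit
  → r_1 = 1.0046
beam 2: φ=-45°, α=210°
  direction (-0.8660, -0.5000); cell (3,3); t to first gridline: x 0.9122, y 1.4800 (then +1.1547 / +2.0000)
    (2,3) via x @ 0.9122
    (2,2) via y @ 1.4800  # hit
  → r_2 = 1.4800
beam 3: φ=45°, α=300°
  direction (0.5000, -0.8660); cell (3,3); t to first gridline: x 0.4200, y 0.8545 (then +2.0000 / +1.1547)
    (4,3) via x @ 0.4200  # hit
  → r_3 = 0.4200
beam 4: φ=90°, α=345°
  direction (0.9659, -0.2588); cell (3,3); t to first gridline: x 0.2174, y 2.8591 (then +1.0353 / +3.8637)
    (4,3) via x @ 0.2174  # hit
  → r_4 = 0.2174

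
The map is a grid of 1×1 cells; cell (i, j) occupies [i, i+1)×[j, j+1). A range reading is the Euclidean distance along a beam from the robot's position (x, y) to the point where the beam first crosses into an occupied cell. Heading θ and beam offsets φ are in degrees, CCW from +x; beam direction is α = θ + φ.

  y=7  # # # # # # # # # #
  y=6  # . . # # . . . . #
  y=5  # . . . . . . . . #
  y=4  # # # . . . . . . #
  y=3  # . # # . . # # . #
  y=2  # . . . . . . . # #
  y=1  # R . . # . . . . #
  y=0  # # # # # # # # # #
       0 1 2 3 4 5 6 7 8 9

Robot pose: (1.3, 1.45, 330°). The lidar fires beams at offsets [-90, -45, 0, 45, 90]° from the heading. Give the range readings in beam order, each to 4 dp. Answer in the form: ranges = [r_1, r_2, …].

beam 1: φ=-90°, α=240°
  dir = (cos 240°, sin 240°) = (-0.5000, -0.8660); from cell (1,1)
  next x-line at t=0.6000, next y-line at t=0.5196; Δt_x=2.0000, Δt_y=1.1547
    y: enter (1,0) at t=0.5196 ← occupied
  → r_1 = 0.5196
beam 2: φ=-45°, α=285°
  dir = (cos 285°, sin 285°) = (0.2588, -0.9659); from cell (1,1)
  next x-line at t=2.7046, next y-line at t=0.4659; Δt_x=3.8637, Δt_y=1.0353
    y: enter (1,0) at t=0.4659 ← occupied
  → r_2 = 0.4659
beam 3: φ=0°, α=330°
  dir = (cos 330°, sin 330°) = (0.8660, -0.5000); from cell (1,1)
  next x-line at t=0.8083, next y-line at t=0.9000; Δt_x=1.1547, Δt_y=2.0000
    x: enter (2,1) at t=0.8083
    y: enter (2,0) at t=0.9000 ← occupied
  → r_3 = 0.9000
beam 4: φ=45°, α=15°
  dir = (cos 15°, sin 15°) = (0.9659, 0.2588); from cell (1,1)
  next x-line at t=0.7247, next y-line at t=2.1250; Δt_x=1.0353, Δt_y=3.8637
    x: enter (2,1) at t=0.7247
    x: enter (3,1) at t=1.7600
    y: enter (3,2) at t=2.1250
    x: enter (4,2) at t=2.7952
    x: enter (5,2) at t=3.8305
    x: enter (6,2) at t=4.8658
    x: enter (7,2) at t=5.9011
    y: enter (7,3) at t=5.9887 ← occupied
  → r_4 = 5.9887
beam 5: φ=90°, α=60°
  dir = (cos 60°, sin 60°) = (0.5000, 0.8660); from cell (1,1)
  next x-line at t=1.4000, next y-line at t=0.6351; Δt_x=2.0000, Δt_y=1.1547
    y: enter (1,2) at t=0.6351
    x: enter (2,2) at t=1.4000
    y: enter (2,3) at t=1.7898 ← occupied
  → r_5 = 1.7898

ranges = [0.5196, 0.4659, 0.9000, 5.9887, 1.7898]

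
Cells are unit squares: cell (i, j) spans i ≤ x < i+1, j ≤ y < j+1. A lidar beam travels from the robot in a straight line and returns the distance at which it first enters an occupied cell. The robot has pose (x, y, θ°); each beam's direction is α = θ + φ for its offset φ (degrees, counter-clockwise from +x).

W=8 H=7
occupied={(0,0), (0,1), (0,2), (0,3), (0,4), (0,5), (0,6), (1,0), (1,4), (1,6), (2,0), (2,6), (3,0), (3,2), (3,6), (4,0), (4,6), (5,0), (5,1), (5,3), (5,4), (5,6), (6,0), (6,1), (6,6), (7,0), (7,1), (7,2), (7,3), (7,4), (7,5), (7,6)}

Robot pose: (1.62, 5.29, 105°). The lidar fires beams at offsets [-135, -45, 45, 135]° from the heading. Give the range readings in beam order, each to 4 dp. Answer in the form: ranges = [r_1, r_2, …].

beam 1: φ=-135°, α=330°
  d=(0.8660,-0.5000)  start (1,5)  tX=0.4388 tY=0.5800  stride 1/|dx|=1.1547 1/|dy|=2.0000
    cross x-line → (2,5), t=0.4388
    cross y-line → (2,4), t=0.5800
    cross x-line → (3,4), t=1.5935
    cross y-line → (3,3), t=2.5800
    cross x-line → (4,3), t=2.7482
    cross x-line → (5,3), t=3.9029 (wall)
  → r_1 = 3.9029
beam 2: φ=-45°, α=60°
  d=(0.5000,0.8660)  start (1,5)  tX=0.7600 tY=0.8198  stride 1/|dx|=2.0000 1/|dy|=1.1547
    cross x-line → (2,5), t=0.7600
    cross y-line → (2,6), t=0.8198 (wall)
  → r_2 = 0.8198
beam 3: φ=45°, α=150°
  d=(-0.8660,0.5000)  start (1,5)  tX=0.7159 tY=1.4200  stride 1/|dx|=1.1547 1/|dy|=2.0000
    cross x-line → (0,5), t=0.7159 (wall)
  → r_3 = 0.7159
beam 4: φ=135°, α=240°
  d=(-0.5000,-0.8660)  start (1,5)  tX=1.2400 tY=0.3349  stride 1/|dx|=2.0000 1/|dy|=1.1547
    cross y-line → (1,4), t=0.3349 (wall)
  → r_4 = 0.3349

ranges = [3.9029, 0.8198, 0.7159, 0.3349]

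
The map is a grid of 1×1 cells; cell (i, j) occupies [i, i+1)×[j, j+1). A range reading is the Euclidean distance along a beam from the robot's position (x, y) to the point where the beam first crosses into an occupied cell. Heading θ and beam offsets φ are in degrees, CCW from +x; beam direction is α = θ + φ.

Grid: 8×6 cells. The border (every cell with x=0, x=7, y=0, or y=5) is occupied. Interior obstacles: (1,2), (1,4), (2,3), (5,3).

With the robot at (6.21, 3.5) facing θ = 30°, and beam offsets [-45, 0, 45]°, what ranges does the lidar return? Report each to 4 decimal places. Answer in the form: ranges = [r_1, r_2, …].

beam 1: φ=-45°, α=345°
  dir = (cos 345°, sin 345°) = (0.9659, -0.2588); from cell (6,3)
  next x-line at t=0.8179, next y-line at t=1.9319; Δt_x=1.0353, Δt_y=3.8637
    x: enter (7,3) at t=0.8179 ← occupied
  → r_1 = 0.8179
beam 2: φ=0°, α=30°
  dir = (cos 30°, sin 30°) = (0.8660, 0.5000); from cell (6,3)
  next x-line at t=0.9122, next y-line at t=1.0000; Δt_x=1.1547, Δt_y=2.0000
    x: enter (7,3) at t=0.9122 ← occupied
  → r_2 = 0.9122
beam 3: φ=45°, α=75°
  dir = (cos 75°, sin 75°) = (0.2588, 0.9659); from cell (6,3)
  next x-line at t=3.0523, next y-line at t=0.5176; Δt_x=3.8637, Δt_y=1.0353
    y: enter (6,4) at t=0.5176
    y: enter (6,5) at t=1.5529 ← occupied
  → r_3 = 1.5529

ranges = [0.8179, 0.9122, 1.5529]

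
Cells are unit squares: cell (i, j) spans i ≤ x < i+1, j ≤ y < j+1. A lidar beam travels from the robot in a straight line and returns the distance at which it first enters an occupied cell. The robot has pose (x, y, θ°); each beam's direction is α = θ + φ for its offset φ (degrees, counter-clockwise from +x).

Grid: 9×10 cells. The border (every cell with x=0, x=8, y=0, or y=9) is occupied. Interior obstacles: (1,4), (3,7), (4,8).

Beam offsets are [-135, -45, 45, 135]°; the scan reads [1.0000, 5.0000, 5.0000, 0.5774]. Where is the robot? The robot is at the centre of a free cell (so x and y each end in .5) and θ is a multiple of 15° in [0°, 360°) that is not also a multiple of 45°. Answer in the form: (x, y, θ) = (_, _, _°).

Candidates: 53 free-cell centres × 16 headings = 848 poses. Raycast each; keep the one whose scan matches to 4 dp.
  (7.5, 5.5, 75°): beam 2 = 0.5774 ≠ 5.0000 ✗
  (5.5, 6.5, 60°): beam 1 = 5.6940 ≠ 1.0000 ✗
  (2.5, 5.5, 150°): beam 1 = 5.6940 ≠ 1.0000 ✗
  (2.5, 5.5, 75°): beam 1 = 5.1962 ≠ 1.0000 ✗
  …
  (5.5, 1.5, 105°): r_1=1.0000, r_2=5.0000, r_3=5.0000, r_4=0.5774 — all match ✓
No second candidate reproduces the full scan.

(x, y, θ) = (5.5, 1.5, 105°)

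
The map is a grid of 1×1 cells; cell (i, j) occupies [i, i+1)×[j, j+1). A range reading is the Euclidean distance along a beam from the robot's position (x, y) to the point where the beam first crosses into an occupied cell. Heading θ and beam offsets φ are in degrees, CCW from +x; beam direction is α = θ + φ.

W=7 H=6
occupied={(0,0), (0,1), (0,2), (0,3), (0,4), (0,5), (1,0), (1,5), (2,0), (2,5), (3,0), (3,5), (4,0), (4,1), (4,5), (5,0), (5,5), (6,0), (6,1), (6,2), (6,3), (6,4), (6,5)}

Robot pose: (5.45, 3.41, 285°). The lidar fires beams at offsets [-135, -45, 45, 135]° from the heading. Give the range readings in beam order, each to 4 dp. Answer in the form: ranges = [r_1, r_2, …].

beam 1: φ=-135°, α=150°
  direction (-0.8660, 0.5000); cell (5,3); t to first gridline: x 0.5196, y 1.1800 (then +1.1547 / +2.0000)
    (4,3) via x @ 0.5196
    (4,4) via y @ 1.1800
    (3,4) via x @ 1.6743
    (2,4) via x @ 2.8290
    (2,5) via y @ 3.1800  # hit
  → r_1 = 3.1800
beam 2: φ=-45°, α=240°
  direction (-0.5000, -0.8660); cell (5,3); t to first gridline: x 0.9000, y 0.4734 (then +2.0000 / +1.1547)
    (5,2) via y @ 0.4734
    (4,2) via x @ 0.9000
    (4,1) via y @ 1.6281  # hit
  → r_2 = 1.6281
beam 3: φ=45°, α=330°
  direction (0.8660, -0.5000); cell (5,3); t to first gridline: x 0.6351, y 0.8200 (then +1.1547 / +2.0000)
    (6,3) via x @ 0.6351  # hit
  → r_3 = 0.6351
beam 4: φ=135°, α=60°
  direction (0.5000, 0.8660); cell (5,3); t to first gridline: x 1.1000, y 0.6813 (then +2.0000 / +1.1547)
    (5,4) via y @ 0.6813
    (6,4) via x @ 1.1000  # hit
  → r_4 = 1.1000

ranges = [3.1800, 1.6281, 0.6351, 1.1000]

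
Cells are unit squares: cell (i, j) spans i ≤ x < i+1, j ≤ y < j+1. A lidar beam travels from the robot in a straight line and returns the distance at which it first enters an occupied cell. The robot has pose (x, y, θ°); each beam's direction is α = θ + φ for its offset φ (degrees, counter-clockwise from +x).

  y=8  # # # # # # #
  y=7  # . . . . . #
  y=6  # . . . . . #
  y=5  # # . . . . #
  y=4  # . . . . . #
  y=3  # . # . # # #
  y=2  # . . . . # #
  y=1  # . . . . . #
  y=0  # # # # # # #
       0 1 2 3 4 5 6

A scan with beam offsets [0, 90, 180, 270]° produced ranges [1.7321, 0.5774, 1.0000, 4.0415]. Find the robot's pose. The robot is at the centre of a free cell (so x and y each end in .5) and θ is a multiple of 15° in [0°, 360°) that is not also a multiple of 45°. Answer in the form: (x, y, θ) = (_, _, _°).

(x, y, θ) = (4.5, 7.5, 330°)

The pose lattice has 30·16 = 480 candidates. Test each by forward raycasting.
  (3.5, 1.5, 300°): beam 1 = 0.5774 ≠ 1.7321 ✗
  (1.5, 4.5, 15°): beam 1 = 4.6587 ≠ 1.7321 ✗
  (1.5, 1.5, 15°): beam 1 = 3.6235 ≠ 1.7321 ✗
  (3.5, 1.5, 285°): beam 1 = 0.5176 ≠ 1.7321 ✗
  …
  (4.5, 7.5, 330°): r_1=1.7321, r_2=0.5774, r_3=1.0000, r_4=4.0415 — all match ✓
Only this pose fits every beam.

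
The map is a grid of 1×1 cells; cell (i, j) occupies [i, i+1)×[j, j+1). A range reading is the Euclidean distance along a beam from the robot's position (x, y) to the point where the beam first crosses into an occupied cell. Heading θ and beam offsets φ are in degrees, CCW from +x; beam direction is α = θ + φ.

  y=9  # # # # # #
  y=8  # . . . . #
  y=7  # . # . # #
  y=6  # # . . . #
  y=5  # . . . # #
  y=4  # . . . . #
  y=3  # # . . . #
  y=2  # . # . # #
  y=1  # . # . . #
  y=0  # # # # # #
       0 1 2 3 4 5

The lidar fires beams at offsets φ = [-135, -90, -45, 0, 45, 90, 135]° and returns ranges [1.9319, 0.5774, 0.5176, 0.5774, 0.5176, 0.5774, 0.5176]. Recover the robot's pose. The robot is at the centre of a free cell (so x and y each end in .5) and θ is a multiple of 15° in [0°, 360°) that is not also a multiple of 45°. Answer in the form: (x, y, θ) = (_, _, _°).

(x, y, θ) = (4.5, 8.5, 330°)

Enumerate (i+0.5, j+0.5, θ) over the 24 free cells and 16 admissible headings. For each, cast all 7 beams and compare to the given ranges.
  (3.5, 7.5, 165°): beam 1 = 0.5774 ≠ 1.9319 ✗
  (3.5, 6.5, 15°): beam 1 = 3.0000 ≠ 1.9319 ✗
  (3.5, 5.5, 240°): beam 2 = 1.7321 ≠ 0.5774 ✗
  …
  (4.5, 8.5, 330°): r_1=1.9319, r_2=0.5774, r_3=0.5176, r_4=0.5774, r_5=0.5176, r_6=0.5774, r_7=0.5176 — all match ✓
Unique over the lattice → pose = (4.5, 8.5, 330°).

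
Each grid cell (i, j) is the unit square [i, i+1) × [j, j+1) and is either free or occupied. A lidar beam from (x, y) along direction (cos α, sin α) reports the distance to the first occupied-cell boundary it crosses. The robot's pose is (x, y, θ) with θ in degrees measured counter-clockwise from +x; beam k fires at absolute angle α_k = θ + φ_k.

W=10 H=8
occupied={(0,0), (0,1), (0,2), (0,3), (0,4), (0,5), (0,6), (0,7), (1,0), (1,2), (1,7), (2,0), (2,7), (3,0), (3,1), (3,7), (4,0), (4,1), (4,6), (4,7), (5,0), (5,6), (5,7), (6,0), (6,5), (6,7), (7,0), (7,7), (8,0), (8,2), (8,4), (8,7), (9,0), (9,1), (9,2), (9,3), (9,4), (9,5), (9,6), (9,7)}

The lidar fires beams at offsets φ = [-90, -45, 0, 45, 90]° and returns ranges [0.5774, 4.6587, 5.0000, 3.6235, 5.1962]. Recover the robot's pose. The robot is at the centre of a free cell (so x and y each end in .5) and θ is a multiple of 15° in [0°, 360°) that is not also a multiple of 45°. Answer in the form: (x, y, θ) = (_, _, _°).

The pose lattice has 40·16 = 640 candidates. Test each by forward raycasting.
  (6.5, 3.5, 255°): beam 1 = 5.6940 ≠ 0.5774 ✗
  (3.5, 4.5, 345°): beam 1 = 3.6235 ≠ 0.5774 ✗
  (3.5, 4.5, 75°): beam 1 = 5.6940 ≠ 0.5774 ✗
  (6.5, 6.5, 210°): beam 2 = 0.5176 ≠ 4.6587 ✗
  (1.5, 5.5, 30°): beam 1 = 4.0415 ≠ 0.5774 ✗
  …
  (5.5, 5.5, 210°): r_1=0.5774, r_2=4.6587, r_3=5.0000, r_4=3.6235, r_5=5.1962 — all match ✓
No second candidate reproduces the full scan.

(x, y, θ) = (5.5, 5.5, 210°)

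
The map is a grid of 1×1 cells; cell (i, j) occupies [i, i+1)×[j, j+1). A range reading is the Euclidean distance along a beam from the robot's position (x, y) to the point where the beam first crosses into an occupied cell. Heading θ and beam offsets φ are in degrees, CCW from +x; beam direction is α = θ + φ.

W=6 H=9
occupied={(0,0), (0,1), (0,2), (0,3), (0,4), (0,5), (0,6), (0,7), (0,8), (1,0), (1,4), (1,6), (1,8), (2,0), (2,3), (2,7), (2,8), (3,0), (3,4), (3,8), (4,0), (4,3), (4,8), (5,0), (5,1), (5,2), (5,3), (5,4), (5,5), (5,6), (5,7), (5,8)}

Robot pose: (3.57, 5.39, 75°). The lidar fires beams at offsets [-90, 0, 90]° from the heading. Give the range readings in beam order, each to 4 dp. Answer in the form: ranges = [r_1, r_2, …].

beam 1: φ=-90°, α=345°
  dir = (cos 345°, sin 345°) = (0.9659, -0.2588); from cell (3,5)
  next x-line at t=0.4452, next y-line at t=1.5068; Δt_x=1.0353, Δt_y=3.8637
    x: enter (4,5) at t=0.4452
    x: enter (5,5) at t=1.4804 ← occupied
  → r_1 = 1.4804
beam 2: φ=0°, α=75°
  dir = (cos 75°, sin 75°) = (0.2588, 0.9659); from cell (3,5)
  next x-line at t=1.6614, next y-line at t=0.6315; Δt_x=3.8637, Δt_y=1.0353
    y: enter (3,6) at t=0.6315
    x: enter (4,6) at t=1.6614
    y: enter (4,7) at t=1.6668
    y: enter (4,8) at t=2.7021 ← occupied
  → r_2 = 2.7021
beam 3: φ=90°, α=165°
  dir = (cos 165°, sin 165°) = (-0.9659, 0.2588); from cell (3,5)
  next x-line at t=0.5901, next y-line at t=2.3569; Δt_x=1.0353, Δt_y=3.8637
    x: enter (2,5) at t=0.5901
    x: enter (1,5) at t=1.6254
    y: enter (1,6) at t=2.3569 ← occupied
  → r_3 = 2.3569

ranges = [1.4804, 2.7021, 2.3569]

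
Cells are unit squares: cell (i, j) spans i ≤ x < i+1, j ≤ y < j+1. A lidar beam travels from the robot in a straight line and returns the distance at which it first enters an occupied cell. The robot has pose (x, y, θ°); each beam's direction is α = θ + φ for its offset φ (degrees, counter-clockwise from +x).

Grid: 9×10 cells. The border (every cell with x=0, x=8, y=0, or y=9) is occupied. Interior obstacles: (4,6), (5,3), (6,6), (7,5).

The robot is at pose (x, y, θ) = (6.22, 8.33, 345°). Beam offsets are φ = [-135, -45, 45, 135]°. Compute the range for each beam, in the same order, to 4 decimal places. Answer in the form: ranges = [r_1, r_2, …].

beam 1: φ=-135°, α=210°
  direction (-0.8660, -0.5000); cell (6,8); t to first gridline: x 0.2540, y 0.6600 (then +1.1547 / +2.0000)
    (5,8) via x @ 0.2540
    (5,7) via y @ 0.6600
    (4,7) via x @ 1.4087
    (3,7) via x @ 2.5634
    (3,6) via y @ 2.6600
    (2,6) via x @ 3.7181
    (2,5) via y @ 4.6600
    (1,5) via x @ 4.8728
    (0,5) via x @ 6.0275  # hit
  → r_1 = 6.0275
beam 2: φ=-45°, α=300°
  direction (0.5000, -0.8660); cell (6,8); t to first gridline: x 1.5600, y 0.3811 (then +2.0000 / +1.1547)
    (6,7) via y @ 0.3811
    (6,6) via y @ 1.5358  # hit
  → r_2 = 1.5358
beam 3: φ=45°, α=30°
  direction (0.8660, 0.5000); cell (6,8); t to first gridline: x 0.9007, y 1.3400 (then +1.1547 / +2.0000)
    (7,8) via x @ 0.9007
    (7,9) via y @ 1.3400  # hit
  → r_3 = 1.3400
beam 4: φ=135°, α=120°
  direction (-0.5000, 0.8660); cell (6,8); t to first gridline: x 0.4400, y 0.7736 (then +2.0000 / +1.1547)
    (5,8) via x @ 0.4400
    (5,9) via y @ 0.7736  # hit
  → r_4 = 0.7736

ranges = [6.0275, 1.5358, 1.3400, 0.7736]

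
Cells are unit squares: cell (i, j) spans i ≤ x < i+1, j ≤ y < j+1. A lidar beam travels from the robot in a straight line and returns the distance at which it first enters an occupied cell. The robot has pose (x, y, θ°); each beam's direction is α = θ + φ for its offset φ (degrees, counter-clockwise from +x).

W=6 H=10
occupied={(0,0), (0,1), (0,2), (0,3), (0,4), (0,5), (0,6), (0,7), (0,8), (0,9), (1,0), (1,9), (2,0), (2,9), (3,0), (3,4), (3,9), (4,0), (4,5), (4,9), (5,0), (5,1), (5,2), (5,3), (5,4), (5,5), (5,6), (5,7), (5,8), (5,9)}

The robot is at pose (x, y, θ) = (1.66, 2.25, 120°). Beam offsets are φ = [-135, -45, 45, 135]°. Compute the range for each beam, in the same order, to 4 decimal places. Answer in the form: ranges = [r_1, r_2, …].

beam 1: φ=-135°, α=345°
  dir = (cos 345°, sin 345°) = (0.9659, -0.2588); from cell (1,2)
  next x-line at t=0.3520, next y-line at t=0.9659; Δt_x=1.0353, Δt_y=3.8637
    x: enter (2,2) at t=0.3520
    y: enter (2,1) at t=0.9659
    x: enter (3,1) at t=1.3873
    x: enter (4,1) at t=2.4225
    x: enter (5,1) at t=3.4578 ← occupied
  → r_1 = 3.4578
beam 2: φ=-45°, α=75°
  dir = (cos 75°, sin 75°) = (0.2588, 0.9659); from cell (1,2)
  next x-line at t=1.3137, next y-line at t=0.7765; Δt_x=3.8637, Δt_y=1.0353
    y: enter (1,3) at t=0.7765
    x: enter (2,3) at t=1.3137
    y: enter (2,4) at t=1.8117
    y: enter (2,5) at t=2.8470
    y: enter (2,6) at t=3.8823
    y: enter (2,7) at t=4.9176
    x: enter (3,7) at t=5.1774
    y: enter (3,8) at t=5.9528
    y: enter (3,9) at t=6.9881 ← occupied
  → r_2 = 6.9881
beam 3: φ=45°, α=165°
  dir = (cos 165°, sin 165°) = (-0.9659, 0.2588); from cell (1,2)
  next x-line at t=0.6833, next y-line at t=2.8978; Δt_x=1.0353, Δt_y=3.8637
    x: enter (0,2) at t=0.6833 ← occupied
  → r_3 = 0.6833
beam 4: φ=135°, α=255°
  dir = (cos 255°, sin 255°) = (-0.2588, -0.9659); from cell (1,2)
  next x-line at t=2.5500, next y-line at t=0.2588; Δt_x=3.8637, Δt_y=1.0353
    y: enter (1,1) at t=0.2588
    y: enter (1,0) at t=1.2941 ← occupied
  → r_4 = 1.2941

ranges = [3.4578, 6.9881, 0.6833, 1.2941]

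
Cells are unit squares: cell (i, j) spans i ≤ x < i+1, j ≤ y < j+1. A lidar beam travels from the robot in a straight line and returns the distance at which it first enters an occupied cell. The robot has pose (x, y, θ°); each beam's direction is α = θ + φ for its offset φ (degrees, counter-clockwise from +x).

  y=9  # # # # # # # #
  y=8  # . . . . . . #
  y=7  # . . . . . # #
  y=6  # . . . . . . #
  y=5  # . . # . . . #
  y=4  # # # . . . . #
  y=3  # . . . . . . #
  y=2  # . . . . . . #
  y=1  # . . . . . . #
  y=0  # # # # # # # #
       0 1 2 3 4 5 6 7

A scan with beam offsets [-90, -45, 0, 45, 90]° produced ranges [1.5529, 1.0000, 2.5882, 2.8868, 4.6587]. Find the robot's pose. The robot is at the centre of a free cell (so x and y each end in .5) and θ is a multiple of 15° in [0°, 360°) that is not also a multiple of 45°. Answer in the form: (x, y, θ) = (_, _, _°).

Candidates: 44 free-cell centres × 16 headings = 704 poses. Raycast each; keep the one whose scan matches to 4 dp.
  (3.5, 2.5, 240°): beam 1 = 2.8868 ≠ 1.5529 ✗
  (5.5, 8.5, 105°): beam 2 = 0.5774 ≠ 1.0000 ✗
  (6.5, 5.5, 255°): beam 1 = 5.6940 ≠ 1.5529 ✗
  …
  (5.5, 6.5, 75°): r_1=1.5529, r_2=1.0000, r_3=2.5882, r_4=2.8868, r_5=4.6587 — all match ✓
Unique over the lattice → pose = (5.5, 6.5, 75°).

(x, y, θ) = (5.5, 6.5, 75°)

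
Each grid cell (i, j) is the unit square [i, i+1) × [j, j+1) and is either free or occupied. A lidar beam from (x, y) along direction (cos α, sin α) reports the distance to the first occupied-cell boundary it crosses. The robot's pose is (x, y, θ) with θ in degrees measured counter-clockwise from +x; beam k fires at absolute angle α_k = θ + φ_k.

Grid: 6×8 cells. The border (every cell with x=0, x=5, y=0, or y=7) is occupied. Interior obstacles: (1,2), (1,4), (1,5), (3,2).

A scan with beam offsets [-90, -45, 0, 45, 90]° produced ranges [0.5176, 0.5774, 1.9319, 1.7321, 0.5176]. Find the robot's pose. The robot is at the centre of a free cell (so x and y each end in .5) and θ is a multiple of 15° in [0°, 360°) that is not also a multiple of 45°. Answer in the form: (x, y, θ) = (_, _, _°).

Candidates: 20 free-cell centres × 16 headings = 320 poses. Raycast each; keep the one whose scan matches to 4 dp.
  (2.5, 2.5, 300°): beam 1 = 0.5774 ≠ 0.5176 ✗
  (1.5, 6.5, 300°): beam 1 = 0.5774 ≠ 0.5176 ✗
  (3.5, 1.5, 240°): beam 1 = 1.7321 ≠ 0.5176 ✗
  (2.5, 2.5, 105°): beam 2 = 5.0000 ≠ 0.5774 ✗
  …
  (1.5, 1.5, 345°): r_1=0.5176, r_2=0.5774, r_3=1.9319, r_4=1.7321, r_5=0.5176 — all match ✓
Only this pose fits every beam.

(x, y, θ) = (1.5, 1.5, 345°)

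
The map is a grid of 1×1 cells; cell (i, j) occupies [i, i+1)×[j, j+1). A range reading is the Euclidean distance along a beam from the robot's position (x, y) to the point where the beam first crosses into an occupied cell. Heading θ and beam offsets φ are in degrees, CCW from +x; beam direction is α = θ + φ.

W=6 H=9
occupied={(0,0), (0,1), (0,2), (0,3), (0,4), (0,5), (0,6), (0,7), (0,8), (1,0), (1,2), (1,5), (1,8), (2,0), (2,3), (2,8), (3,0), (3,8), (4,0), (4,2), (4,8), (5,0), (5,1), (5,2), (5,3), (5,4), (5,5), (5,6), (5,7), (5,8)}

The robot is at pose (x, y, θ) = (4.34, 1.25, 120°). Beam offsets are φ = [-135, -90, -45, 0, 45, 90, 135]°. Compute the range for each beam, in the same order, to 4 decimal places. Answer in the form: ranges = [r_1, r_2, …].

ranges = [0.6833, 0.7621, 0.7765, 2.6800, 2.8978, 0.5000, 0.2588]

beam 1: φ=-135°, α=345°
  cosα=0.9659 sinα=-0.2588 | (4,1) | tMaxX 0.6833 tMaxY 0.9659 | tΔX 1.0353 tΔY 3.8637
    t=0.6833 [x] (5,1) — stop
  → r_1 = 0.6833
beam 2: φ=-90°, α=30°
  cosα=0.8660 sinα=0.5000 | (4,1) | tMaxX 0.7621 tMaxY 1.5000 | tΔX 1.1547 tΔY 2.0000
    t=0.7621 [x] (5,1) — stop
  → r_2 = 0.7621
beam 3: φ=-45°, α=75°
  cosα=0.2588 sinα=0.9659 | (4,1) | tMaxX 2.5500 tMaxY 0.7765 | tΔX 3.8637 tΔY 1.0353
    t=0.7765 [y] (4,2) — stop
  → r_3 = 0.7765
beam 4: φ=0°, α=120°
  cosα=-0.5000 sinα=0.8660 | (4,1) | tMaxX 0.6800 tMaxY 0.8660 | tΔX 2.0000 tΔY 1.1547
    t=0.6800 [x] (3,1)
    t=0.8660 [y] (3,2)
    t=2.0207 [y] (3,3)
    t=2.6800 [x] (2,3) — stop
  → r_4 = 2.6800
beam 5: φ=45°, α=165°
  cosα=-0.9659 sinα=0.2588 | (4,1) | tMaxX 0.3520 tMaxY 2.8978 | tΔX 1.0353 tΔY 3.8637
    t=0.3520 [x] (3,1)
    t=1.3873 [x] (2,1)
    t=2.4225 [x] (1,1)
    t=2.8978 [y] (1,2) — stop
  → r_5 = 2.8978
beam 6: φ=90°, α=210°
  cosα=-0.8660 sinα=-0.5000 | (4,1) | tMaxX 0.3926 tMaxY 0.5000 | tΔX 1.1547 tΔY 2.0000
    t=0.3926 [x] (3,1)
    t=0.5000 [y] (3,0) — stop
  → r_6 = 0.5000
beam 7: φ=135°, α=255°
  cosα=-0.2588 sinα=-0.9659 | (4,1) | tMaxX 1.3137 tMaxY 0.2588 | tΔX 3.8637 tΔY 1.0353
    t=0.2588 [y] (4,0) — stop
  → r_7 = 0.2588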